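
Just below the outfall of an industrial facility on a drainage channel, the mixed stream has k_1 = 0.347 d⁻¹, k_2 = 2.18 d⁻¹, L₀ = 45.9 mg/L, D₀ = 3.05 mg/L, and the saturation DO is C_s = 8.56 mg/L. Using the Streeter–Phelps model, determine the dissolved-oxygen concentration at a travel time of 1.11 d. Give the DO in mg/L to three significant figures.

DO ≈ 3.15 mg/L

k_1 L₀/(k_2−k_1) = 0.347×45.9/(2.18−0.347) = 15.93/1.833 = 8.689 mg/L.
e^(−k_1 t) = e^(−0.347×1.110) = 0.6803; e^(−k_2 t) = e^(−2.18×1.110) = 0.08894.
D = 8.689 × (0.6803 − 0.08894) + 3.05 × 0.08894 = 5.139 + 0.2713 = 5.410 mg/L.
DO = C_s − D = 8.56 − 5.410 = 3.150 mg/L.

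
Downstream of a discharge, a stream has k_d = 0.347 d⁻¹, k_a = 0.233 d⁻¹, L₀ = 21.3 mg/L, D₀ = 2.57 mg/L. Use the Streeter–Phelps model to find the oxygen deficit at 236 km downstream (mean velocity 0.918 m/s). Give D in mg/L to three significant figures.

Travel time t = x/v = 236 km / (0.918 m/s) = 236000 m / 0.918 m/s = 257100 s = 2.975 d.
k_d L₀/(k_a−k_d) = 0.347×21.3/(0.233−0.347) = 7.391/-0.1140 = -64.83 mg/L.
e^(−k_d t) = e^(−0.347×2.975) = 0.3561; e^(−k_a t) = e^(−0.233×2.975) = 0.4999.
D = -64.83 × (0.3561 − 0.4999) + 2.57 × 0.4999 = 9.324 + 1.285 = 10.61 mg/L.

D ≈ 10.6 mg/L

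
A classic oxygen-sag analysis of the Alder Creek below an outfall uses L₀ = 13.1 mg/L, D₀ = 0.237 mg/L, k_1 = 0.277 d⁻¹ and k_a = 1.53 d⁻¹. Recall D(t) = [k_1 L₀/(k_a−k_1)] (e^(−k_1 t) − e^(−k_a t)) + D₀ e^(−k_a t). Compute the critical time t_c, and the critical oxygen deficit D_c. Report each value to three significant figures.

At the critical point dD/dt = 0, so k_1 L₀ e^(−k_1 t) = k_a D. Substituting D(t) from the Streeter–Phelps equation and solving for t gives
t_c = ln[(k_a/k_1)(1 − D₀(k_a−k_1)/(k_1 L₀))] / (k_a−k_1).
Here k_a−k_1 = 1.253 d⁻¹ and 1 − D₀(k_a−k_1)/(k_1 L₀) = 1 − 0.237×1.253/(0.277×13.1) = 0.9182, so
t_c = ln(5.523 × 0.9182) / 1.253 = 1.624 / 1.253 = 1.296 d.
L(t_c) = L₀ e^(−k_1 t_c) = 13.1 × 0.6984 = 9.149 mg/L, and at the critical point k_a D_c = k_1 L, so D_c = (0.277/1.53) × 9.149 = 1.656 mg/L.

t_c ≈ 1.30 d; D_c ≈ 1.66 mg/L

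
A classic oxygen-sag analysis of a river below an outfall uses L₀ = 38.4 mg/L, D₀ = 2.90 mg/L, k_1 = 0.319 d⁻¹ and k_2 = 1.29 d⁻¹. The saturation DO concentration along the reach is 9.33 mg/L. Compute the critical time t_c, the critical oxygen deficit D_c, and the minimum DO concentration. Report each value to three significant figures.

t_c ≈ 1.17 d; D_c ≈ 6.54 mg/L; min DO ≈ 2.79 mg/L

With k_2/k_1 = 4.044 and 1 − D₀(k_2−k_1)/(k_1 L₀) = 0.7701,
t_c = ln(4.044 × 0.7701) / (1.29 − 0.319) = ln(3.114) / 0.9710 = 1.136/0.9710 = 1.170 d.
D_c = (k_1/k_2) L₀ e^(−k_1 t_c) = (0.319/1.29) × 38.4 × e^(−0.319×1.170) = 0.2473 × 38.4 × 0.6885 = 6.538 mg/L.
Minimum DO = C_s − D_c = 9.33 − 6.538 = 2.792 mg/L.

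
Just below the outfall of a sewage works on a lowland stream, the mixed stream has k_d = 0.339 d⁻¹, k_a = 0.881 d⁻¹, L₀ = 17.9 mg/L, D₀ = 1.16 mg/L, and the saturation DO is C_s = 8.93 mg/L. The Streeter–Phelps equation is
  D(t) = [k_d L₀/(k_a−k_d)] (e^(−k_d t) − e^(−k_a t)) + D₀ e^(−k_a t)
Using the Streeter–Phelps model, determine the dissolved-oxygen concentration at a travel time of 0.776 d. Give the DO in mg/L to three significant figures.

DO ≈ 5.39 mg/L

k_d L₀/(k_a−k_d) = 0.339×17.9/(0.881−0.339) = 6.068/0.5420 = 11.20 mg/L.
e^(−k_d t) = e^(−0.339×0.7760) = 0.7687; e^(−k_a t) = e^(−0.881×0.7760) = 0.5048.
D = 11.20 × (0.7687 − 0.5048) + 1.16 × 0.5048 = 2.955 + 0.5855 = 3.540 mg/L.
DO = C_s − D = 8.93 − 3.540 = 5.390 mg/L.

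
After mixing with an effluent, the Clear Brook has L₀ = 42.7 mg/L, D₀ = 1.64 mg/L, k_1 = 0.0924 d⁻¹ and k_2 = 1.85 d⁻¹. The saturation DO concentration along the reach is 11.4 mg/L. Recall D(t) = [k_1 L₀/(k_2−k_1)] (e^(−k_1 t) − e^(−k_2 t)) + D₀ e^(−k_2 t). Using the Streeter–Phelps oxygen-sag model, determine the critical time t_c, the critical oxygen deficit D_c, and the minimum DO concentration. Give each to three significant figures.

t_c ≈ 0.959 d; D_c ≈ 1.95 mg/L; min DO ≈ 9.45 mg/L

t_c = [1/(k_2−k_1)] ln[(k_2/k_1)(1 − D₀(k_2−k_1)/(k_1 L₀))]
= [1/(1.85−0.0924)] ln[(1.85/0.0924)(1 − 1.64×1.758/(0.0924×42.7))]
= (1/1.758) ln[20.02 × 0.2694] = 0.5690 × ln(5.394) = 0.5690 × 1.685 = 0.9589 d.
D_c = (k_1/k_2) L₀ e^(−k_1 t_c) = (0.0924/1.85) × 42.7 × e^(−0.0924×0.9589) = 0.04995 × 42.7 × 0.9152 = 1.952 mg/L.
Minimum DO = C_s − D_c = 11.4 − 1.952 = 9.448 mg/L.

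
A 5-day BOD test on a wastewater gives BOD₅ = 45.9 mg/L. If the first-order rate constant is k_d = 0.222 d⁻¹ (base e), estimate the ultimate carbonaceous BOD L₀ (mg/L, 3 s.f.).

L₀ ≈ 68.5 mg/L

BOD₅ = L₀(1 − e^(−5k_d)) ⇒ L₀ = BOD₅ / (1 − e^(−5×0.222))
= 45.9 / (1 − 0.3296) = 45.9 / 0.6704 = 68.46 mg/L.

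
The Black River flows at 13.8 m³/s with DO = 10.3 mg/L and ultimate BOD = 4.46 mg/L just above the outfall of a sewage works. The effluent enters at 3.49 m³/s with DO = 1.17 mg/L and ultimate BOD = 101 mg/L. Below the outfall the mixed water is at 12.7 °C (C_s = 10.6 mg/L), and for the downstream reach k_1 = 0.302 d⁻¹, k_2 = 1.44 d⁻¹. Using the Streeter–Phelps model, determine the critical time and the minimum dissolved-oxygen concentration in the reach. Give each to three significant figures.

Mixed DO = (13.8×10.3 + 3.49×1.17)/(13.8+3.49) = 146.2/17.29 = 8.457 mg/L.
Mixed L₀ = (13.8×4.46 + 3.49×101)/(17.29) = 414.0/17.29 = 23.95 mg/L.
Initial deficit D₀ = C_s − DO₀ = 10.6 − 8.457 = 2.143 mg/L.
t_c = (1/1.138) ln[(1.44/0.302)(1 − 2.143×1.138/(0.302×23.95))] = 0.8787 × ln(3.160) = 1.011 d.
D_c = (0.302/1.44) × 23.95 × e^(−0.302×1.011) = 0.2097 × 23.95 × 0.7369 = 3.701 mg/L.
Minimum DO = 10.6 − 3.701 = 6.899 mg/L.

t_c ≈ 1.01 d; minimum DO ≈ 6.90 mg/L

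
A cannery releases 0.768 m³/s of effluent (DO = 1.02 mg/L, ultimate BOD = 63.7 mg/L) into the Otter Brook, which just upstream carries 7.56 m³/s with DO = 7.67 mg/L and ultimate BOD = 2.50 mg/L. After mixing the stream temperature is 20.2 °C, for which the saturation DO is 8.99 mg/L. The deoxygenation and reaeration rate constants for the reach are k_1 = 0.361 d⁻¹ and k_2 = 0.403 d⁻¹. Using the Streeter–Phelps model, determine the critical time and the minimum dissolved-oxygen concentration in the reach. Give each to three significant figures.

t_c ≈ 1.95 d; minimum DO ≈ 5.39 mg/L

Mixed DO = (7.56×7.67 + 0.768×1.02)/(7.56+0.768) = 58.77/8.328 = 7.057 mg/L.
Mixed L₀ = (7.56×2.50 + 0.768×63.7)/(8.328) = 67.82/8.328 = 8.144 mg/L.
Initial deficit D₀ = C_s − DO₀ = 8.99 − 7.057 = 1.933 mg/L.
t_c = (1/0.04200) ln[(0.403/0.361)(1 − 1.933×0.04200/(0.361×8.144))] = 23.81 × ln(1.086) = 1.954 d.
D_c = (0.361/0.403) × 8.144 × e^(−0.361×1.954) = 0.8958 × 8.144 × 0.4940 = 3.604 mg/L.
Minimum DO = 8.99 − 3.604 = 5.386 mg/L.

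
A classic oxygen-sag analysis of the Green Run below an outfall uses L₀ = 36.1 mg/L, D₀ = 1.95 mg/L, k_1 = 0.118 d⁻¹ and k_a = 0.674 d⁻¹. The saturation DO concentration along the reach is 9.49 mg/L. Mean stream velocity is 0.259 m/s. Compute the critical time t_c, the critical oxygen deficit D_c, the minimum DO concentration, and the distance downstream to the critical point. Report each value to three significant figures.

t_c ≈ 2.61 d; D_c ≈ 4.65 mg/L; min DO ≈ 4.84 mg/L; x_c ≈ 58.3 km

With k_a/k_1 = 5.712 and 1 − D₀(k_a−k_1)/(k_1 L₀) = 0.7455,
t_c = ln(5.712 × 0.7455) / (0.674 − 0.118) = ln(4.258) / 0.5560 = 1.449/0.5560 = 2.606 d.
D_c = (k_1/k_a) L₀ e^(−k_1 t_c) = (0.118/0.674) × 36.1 × e^(−0.118×2.606) = 0.1751 × 36.1 × 0.7353 = 4.647 mg/L.
Minimum DO = C_s − D_c = 9.49 − 4.647 = 4.843 mg/L.
x_c = v t_c = 0.259 m/s × 2.606 d × 86400 s/d = 58310 m ≈ 58.3 km.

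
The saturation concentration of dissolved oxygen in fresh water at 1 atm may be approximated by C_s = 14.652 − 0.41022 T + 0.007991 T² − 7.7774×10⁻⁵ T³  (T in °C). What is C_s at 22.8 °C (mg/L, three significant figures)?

C_s ≈ 8.53 mg/L

C_s = 14.652 − 0.41022×22.8 + 0.007991×22.8² − 7.7774×10⁻⁵×22.8³ = 8.531 mg/L.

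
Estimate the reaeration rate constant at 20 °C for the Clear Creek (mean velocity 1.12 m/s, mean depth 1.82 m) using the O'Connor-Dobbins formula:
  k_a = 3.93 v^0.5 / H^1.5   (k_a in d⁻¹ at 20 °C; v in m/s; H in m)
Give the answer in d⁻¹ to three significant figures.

k_a = 3.93 × 1.12^0.5 / 1.82^1.5 = 3.93 × 1.058 / 2.455 = 1.694 d⁻¹.

k_a ≈ 1.69 d⁻¹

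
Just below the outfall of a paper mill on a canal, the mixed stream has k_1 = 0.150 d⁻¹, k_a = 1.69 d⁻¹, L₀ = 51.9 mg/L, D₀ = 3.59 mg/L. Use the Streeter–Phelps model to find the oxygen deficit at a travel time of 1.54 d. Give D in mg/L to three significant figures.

D ≈ 3.90 mg/L

k_1 L₀/(k_a−k_1) = 0.150×51.9/(1.69−0.150) = 7.785/1.540 = 5.055 mg/L.
e^(−k_1 t) = e^(−0.150×1.540) = 0.7937; e^(−k_a t) = e^(−1.69×1.540) = 0.07408.
D = 5.055 × (0.7937 − 0.07408) + 3.59 × 0.07408 = 3.638 + 0.2659 = 3.904 mg/L.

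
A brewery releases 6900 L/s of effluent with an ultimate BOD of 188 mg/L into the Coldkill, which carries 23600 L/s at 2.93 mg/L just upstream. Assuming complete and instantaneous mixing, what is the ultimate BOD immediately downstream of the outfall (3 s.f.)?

Flow-weighted mixing: C = (Q_r C_r + Q_w C_w)/(Q_r + Q_w)
= (23600×2.93 + 6900×188)/(23600 + 6900) = 1.366×10^6/30500 = 44.80 mg/L.

44.8 mg/L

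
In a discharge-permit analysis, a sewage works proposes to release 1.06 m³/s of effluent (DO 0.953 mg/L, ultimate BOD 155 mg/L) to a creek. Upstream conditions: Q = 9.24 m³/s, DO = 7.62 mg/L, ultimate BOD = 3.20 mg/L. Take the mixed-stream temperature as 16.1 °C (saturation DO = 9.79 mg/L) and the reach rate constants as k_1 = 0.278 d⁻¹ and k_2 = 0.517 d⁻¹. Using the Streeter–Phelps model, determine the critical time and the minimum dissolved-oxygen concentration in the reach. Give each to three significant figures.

t_c ≈ 2.01 d; minimum DO ≈ 4.00 mg/L

Mixed DO = (9.24×7.62 + 1.06×0.953)/(9.24+1.06) = 71.42/10.30 = 6.934 mg/L.
Mixed L₀ = (9.24×3.20 + 1.06×155)/(10.30) = 193.9/10.30 = 18.82 mg/L.
Initial deficit D₀ = C_s − DO₀ = 9.79 − 6.934 = 2.856 mg/L.
t_c = (1/0.2390) ln[(0.517/0.278)(1 − 2.856×0.2390/(0.278×18.82))] = 4.184 × ln(1.617) = 2.011 d.
D_c = (0.278/0.517) × 18.82 × e^(−0.278×2.011) = 0.5377 × 18.82 × 0.5717 = 5.787 mg/L.
Minimum DO = 9.79 − 5.787 = 4.003 mg/L.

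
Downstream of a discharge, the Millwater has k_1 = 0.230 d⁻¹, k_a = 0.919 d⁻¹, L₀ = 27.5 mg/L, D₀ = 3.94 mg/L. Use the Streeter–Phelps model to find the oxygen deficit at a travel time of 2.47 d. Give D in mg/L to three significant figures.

k_1 L₀/(k_a−k_1) = 0.230×27.5/(0.919−0.230) = 6.325/0.6890 = 9.180 mg/L.
e^(−k_1 t) = e^(−0.230×2.470) = 0.5666; e^(−k_a t) = e^(−0.919×2.470) = 0.1033.
D = 9.180 × (0.5666 − 0.1033) + 3.94 × 0.1033 = 4.253 + 0.4071 = 4.660 mg/L.

D ≈ 4.66 mg/L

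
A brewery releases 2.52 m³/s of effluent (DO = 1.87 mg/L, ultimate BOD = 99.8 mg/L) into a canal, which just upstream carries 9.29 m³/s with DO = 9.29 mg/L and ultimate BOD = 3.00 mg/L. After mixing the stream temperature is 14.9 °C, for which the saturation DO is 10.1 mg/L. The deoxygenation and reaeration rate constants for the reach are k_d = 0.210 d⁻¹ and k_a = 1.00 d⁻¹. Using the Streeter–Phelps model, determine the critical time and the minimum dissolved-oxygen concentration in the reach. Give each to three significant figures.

t_c ≈ 1.37 d; minimum DO ≈ 6.37 mg/L

Mixed DO = (9.29×9.29 + 2.52×1.87)/(9.29+2.52) = 91.02/11.81 = 7.707 mg/L.
Mixed L₀ = (9.29×3.00 + 2.52×99.8)/(11.81) = 279.4/11.81 = 23.66 mg/L.
Initial deficit D₀ = C_s − DO₀ = 10.1 − 7.707 = 2.393 mg/L.
t_c = (1/0.7900) ln[(1.00/0.210)(1 − 2.393×0.7900/(0.210×23.66))] = 1.266 × ln(2.949) = 1.369 d.
D_c = (0.210/1.00) × 23.66 × e^(−0.210×1.369) = 0.2100 × 23.66 × 0.7501 = 3.726 mg/L.
Minimum DO = 10.1 − 3.726 = 6.374 mg/L.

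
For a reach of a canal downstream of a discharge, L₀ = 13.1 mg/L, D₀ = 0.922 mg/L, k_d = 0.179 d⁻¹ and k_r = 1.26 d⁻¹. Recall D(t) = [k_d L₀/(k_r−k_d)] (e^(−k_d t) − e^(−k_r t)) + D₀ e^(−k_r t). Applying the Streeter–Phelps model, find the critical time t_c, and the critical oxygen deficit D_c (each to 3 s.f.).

t_c = [1/(k_r−k_d)] ln[(k_r/k_d)(1 − D₀(k_r−k_d)/(k_d L₀))]
= [1/(1.26−0.179)] ln[(1.26/0.179)(1 − 0.922×1.081/(0.179×13.1))]
= (1/1.081) ln[7.039 × 0.5750] = 0.9251 × ln(4.047) = 0.9251 × 1.398 = 1.293 d.
L(t_c) = L₀ e^(−k_d t_c) = 13.1 × 0.7933 = 10.39 mg/L, and at the critical point k_r D_c = k_d L, so D_c = (0.179/1.26) × 10.39 = 1.476 mg/L.

t_c ≈ 1.29 d; D_c ≈ 1.48 mg/L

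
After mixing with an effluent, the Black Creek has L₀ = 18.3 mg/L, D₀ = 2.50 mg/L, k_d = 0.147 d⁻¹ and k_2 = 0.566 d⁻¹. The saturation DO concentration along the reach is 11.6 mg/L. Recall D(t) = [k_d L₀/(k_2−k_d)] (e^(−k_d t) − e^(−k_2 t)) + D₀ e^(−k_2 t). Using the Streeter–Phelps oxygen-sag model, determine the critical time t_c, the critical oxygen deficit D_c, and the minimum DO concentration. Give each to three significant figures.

t_c ≈ 2.04 d; D_c ≈ 3.52 mg/L; min DO ≈ 8.08 mg/L

At the critical point dD/dt = 0, so k_d L₀ e^(−k_d t) = k_2 D. Substituting D(t) from the Streeter–Phelps equation and solving for t gives
t_c = ln[(k_2/k_d)(1 − D₀(k_2−k_d)/(k_d L₀))] / (k_2−k_d).
Here k_2−k_d = 0.4190 d⁻¹ and 1 − D₀(k_2−k_d)/(k_d L₀) = 1 − 2.50×0.4190/(0.147×18.3) = 0.6106, so
t_c = ln(3.850 × 0.6106) / 0.4190 = 0.8549 / 0.4190 = 2.040 d.
L(t_c) = L₀ e^(−k_d t_c) = 18.3 × 0.7409 = 13.56 mg/L, and at the critical point k_2 D_c = k_d L, so D_c = (0.147/0.566) × 13.56 = 3.521 mg/L.
Minimum DO = C_s − D_c = 11.6 − 3.521 = 8.079 mg/L.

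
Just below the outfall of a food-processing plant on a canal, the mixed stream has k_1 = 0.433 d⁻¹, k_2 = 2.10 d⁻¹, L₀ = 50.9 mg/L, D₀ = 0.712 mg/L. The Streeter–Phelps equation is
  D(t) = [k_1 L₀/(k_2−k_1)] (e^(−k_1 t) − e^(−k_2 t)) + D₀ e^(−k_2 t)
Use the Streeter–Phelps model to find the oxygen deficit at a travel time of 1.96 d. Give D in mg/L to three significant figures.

k_1 L₀/(k_2−k_1) = 0.433×50.9/(2.10−0.433) = 22.04/1.667 = 13.22 mg/L.
e^(−k_1 t) = e^(−0.433×1.960) = 0.4280; e^(−k_2 t) = e^(−2.10×1.960) = 0.01631.
D = 13.22 × (0.4280 − 0.01631) + 0.712 × 0.01631 = 5.443 + 0.01161 = 5.454 mg/L.

D ≈ 5.45 mg/L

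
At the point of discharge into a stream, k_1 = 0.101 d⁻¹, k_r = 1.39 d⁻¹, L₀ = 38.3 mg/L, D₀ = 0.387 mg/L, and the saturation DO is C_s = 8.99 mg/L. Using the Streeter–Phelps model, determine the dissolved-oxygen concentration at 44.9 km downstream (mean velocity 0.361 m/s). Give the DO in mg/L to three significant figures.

DO ≈ 6.75 mg/L

Travel time t = x/v = 44.9 km / (0.361 m/s) = 44900 m / 0.361 m/s = 124400 s = 1.440 d.
k_1 L₀/(k_r−k_1) = 0.101×38.3/(1.39−0.101) = 3.868/1.289 = 3.001 mg/L.
e^(−k_1 t) = e^(−0.101×1.440) = 0.8647; e^(−k_r t) = e^(−1.39×1.440) = 0.1352.
D = 3.001 × (0.8647 − 0.1352) + 0.387 × 0.1352 = 2.189 + 0.05232 = 2.241 mg/L.
DO = C_s − D = 8.99 − 2.241 = 6.749 mg/L.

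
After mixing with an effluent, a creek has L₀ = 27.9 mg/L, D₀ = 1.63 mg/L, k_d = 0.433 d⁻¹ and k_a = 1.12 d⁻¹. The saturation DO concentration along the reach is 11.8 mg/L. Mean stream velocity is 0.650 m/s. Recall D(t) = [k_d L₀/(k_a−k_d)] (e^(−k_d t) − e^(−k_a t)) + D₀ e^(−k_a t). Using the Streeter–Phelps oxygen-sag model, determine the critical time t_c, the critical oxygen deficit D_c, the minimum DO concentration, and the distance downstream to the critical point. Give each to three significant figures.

t_c ≈ 1.24 d; D_c ≈ 6.30 mg/L; min DO ≈ 5.50 mg/L; x_c ≈ 69.7 km

At the critical point dD/dt = 0, so k_d L₀ e^(−k_d t) = k_a D. Substituting D(t) from the Streeter–Phelps equation and solving for t gives
t_c = ln[(k_a/k_d)(1 − D₀(k_a−k_d)/(k_d L₀))] / (k_a−k_d).
Here k_a−k_d = 0.6870 d⁻¹ and 1 − D₀(k_a−k_d)/(k_d L₀) = 1 − 1.63×0.6870/(0.433×27.9) = 0.9073, so
t_c = ln(2.587 × 0.9073) / 0.6870 = 0.8531 / 0.6870 = 1.242 d.
D_c = (k_d/k_a) L₀ e^(−k_d t_c) = (0.433/1.12) × 27.9 × e^(−0.433×1.242) = 0.3866 × 27.9 × 0.5841 = 6.300 mg/L.
Minimum DO = C_s − D_c = 11.8 − 6.300 = 5.500 mg/L.
x_c = v t_c = 0.650 m/s × 1.242 d × 86400 s/d = 69740 m ≈ 69.7 km.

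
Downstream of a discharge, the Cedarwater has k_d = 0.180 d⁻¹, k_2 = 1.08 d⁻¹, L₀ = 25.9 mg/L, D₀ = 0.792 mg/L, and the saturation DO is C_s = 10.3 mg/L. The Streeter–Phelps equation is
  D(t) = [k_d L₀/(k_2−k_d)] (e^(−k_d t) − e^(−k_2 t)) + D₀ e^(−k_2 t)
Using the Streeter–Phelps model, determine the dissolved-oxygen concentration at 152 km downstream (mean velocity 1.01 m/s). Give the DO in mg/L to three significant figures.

DO ≈ 7.18 mg/L

Travel time t = x/v = 152 km / (1.01 m/s) = 152000 m / 1.01 m/s = 150500 s = 1.742 d.
k_d L₀/(k_2−k_d) = 0.180×25.9/(1.08−0.180) = 4.662/0.9000 = 5.180 mg/L.
e^(−k_d t) = e^(−0.180×1.742) = 0.7309; e^(−k_2 t) = e^(−1.08×1.742) = 0.1524.
D = 5.180 × (0.7309 − 0.1524) + 0.792 × 0.1524 = 2.996 + 0.1207 = 3.117 mg/L.
DO = C_s − D = 10.3 − 3.117 = 7.183 mg/L.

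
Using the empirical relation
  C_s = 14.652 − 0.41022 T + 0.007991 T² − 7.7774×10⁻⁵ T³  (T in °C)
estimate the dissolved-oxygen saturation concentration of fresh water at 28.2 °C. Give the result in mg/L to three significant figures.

C_s = 14.652 − 0.41022×28.2 + 0.007991×28.2² − 7.7774×10⁻⁵×28.2³ = 7.694 mg/L.

C_s ≈ 7.69 mg/L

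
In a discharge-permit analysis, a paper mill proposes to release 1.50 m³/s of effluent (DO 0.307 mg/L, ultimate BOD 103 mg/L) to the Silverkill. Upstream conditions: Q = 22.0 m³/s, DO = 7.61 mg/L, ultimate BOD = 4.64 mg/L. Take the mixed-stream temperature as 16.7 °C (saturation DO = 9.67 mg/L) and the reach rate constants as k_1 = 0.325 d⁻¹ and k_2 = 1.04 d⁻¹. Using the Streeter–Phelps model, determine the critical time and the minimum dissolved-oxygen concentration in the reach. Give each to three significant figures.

Mixed DO = (22.0×7.61 + 1.50×0.307)/(22.0+1.50) = 167.9/23.50 = 7.144 mg/L.
Mixed L₀ = (22.0×4.64 + 1.50×103)/(23.50) = 256.6/23.50 = 10.92 mg/L.
Initial deficit D₀ = C_s − DO₀ = 9.67 − 7.144 = 2.526 mg/L.
t_c = (1/0.7150) ln[(1.04/0.325)(1 − 2.526×0.7150/(0.325×10.92))] = 1.399 × ln(1.571) = 0.6319 d.
D_c = (0.325/1.04) × 10.92 × e^(−0.325×0.6319) = 0.3125 × 10.92 × 0.8143 = 2.779 mg/L.
Minimum DO = 9.67 − 2.779 = 6.891 mg/L.

t_c ≈ 0.632 d; minimum DO ≈ 6.89 mg/L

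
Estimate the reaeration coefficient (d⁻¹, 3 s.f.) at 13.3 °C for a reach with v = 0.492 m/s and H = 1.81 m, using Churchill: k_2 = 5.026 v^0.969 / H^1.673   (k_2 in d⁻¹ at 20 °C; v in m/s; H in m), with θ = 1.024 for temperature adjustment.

k_2 ≈ 0.799 d⁻¹

k_2(20) = 5.026 × 0.492^0.969 / 1.81^1.673 = 5.026 × 0.5029 / 2.698 = 0.9368 d⁻¹.
k_2(13.3) = 0.9368 × 1.024^(13.3−20) = 0.9368 × 0.8531 = 0.7992 d⁻¹.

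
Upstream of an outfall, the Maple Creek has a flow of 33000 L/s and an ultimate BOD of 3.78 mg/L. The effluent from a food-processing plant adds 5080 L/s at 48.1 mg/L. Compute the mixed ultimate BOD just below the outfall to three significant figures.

Flow-weighted mixing: C = (Q_r C_r + Q_w C_w)/(Q_r + Q_w)
= (33000×3.78 + 5080×48.1)/(33000 + 5080) = 369100/38080 = 9.692 mg/L.

9.69 mg/L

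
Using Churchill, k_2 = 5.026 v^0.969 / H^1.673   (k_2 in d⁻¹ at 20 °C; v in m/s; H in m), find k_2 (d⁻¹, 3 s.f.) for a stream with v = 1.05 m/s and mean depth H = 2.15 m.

k_2 = 5.026 × 1.05^0.969 / 2.15^1.673 = 5.026 × 1.048 / 3.599 = 1.464 d⁻¹.

k_2 ≈ 1.46 d⁻¹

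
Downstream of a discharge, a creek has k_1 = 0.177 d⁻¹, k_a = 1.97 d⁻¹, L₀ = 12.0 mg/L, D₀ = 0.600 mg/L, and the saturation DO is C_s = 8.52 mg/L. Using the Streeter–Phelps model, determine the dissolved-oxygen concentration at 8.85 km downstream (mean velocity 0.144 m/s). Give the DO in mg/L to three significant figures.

DO ≈ 7.62 mg/L

Travel time t = x/v = 8.85 km / (0.144 m/s) = 8850 m / 0.144 m/s = 61460 s = 0.7113 d.
k_1 L₀/(k_a−k_1) = 0.177×12.0/(1.97−0.177) = 2.124/1.793 = 1.185 mg/L.
e^(−k_1 t) = e^(−0.177×0.7113) = 0.8817; e^(−k_a t) = e^(−1.97×0.7113) = 0.2463.
D = 1.185 × (0.8817 − 0.2463) + 0.600 × 0.2463 = 0.7527 + 0.1478 = 0.9005 mg/L.
DO = C_s − D = 8.52 − 0.9005 = 7.620 mg/L.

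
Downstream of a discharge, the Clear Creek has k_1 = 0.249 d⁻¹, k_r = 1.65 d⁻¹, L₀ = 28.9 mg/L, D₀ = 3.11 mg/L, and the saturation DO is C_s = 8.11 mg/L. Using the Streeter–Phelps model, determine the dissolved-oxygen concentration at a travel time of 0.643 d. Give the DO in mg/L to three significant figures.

k_1 L₀/(k_r−k_1) = 0.249×28.9/(1.65−0.249) = 7.196/1.401 = 5.136 mg/L.
e^(−k_1 t) = e^(−0.249×0.6430) = 0.8521; e^(−k_r t) = e^(−1.65×0.6430) = 0.3461.
D = 5.136 × (0.8521 − 0.3461) + 3.11 × 0.3461 = 2.599 + 1.076 = 3.675 mg/L.
DO = C_s − D = 8.11 − 3.675 = 4.435 mg/L.

DO ≈ 4.43 mg/L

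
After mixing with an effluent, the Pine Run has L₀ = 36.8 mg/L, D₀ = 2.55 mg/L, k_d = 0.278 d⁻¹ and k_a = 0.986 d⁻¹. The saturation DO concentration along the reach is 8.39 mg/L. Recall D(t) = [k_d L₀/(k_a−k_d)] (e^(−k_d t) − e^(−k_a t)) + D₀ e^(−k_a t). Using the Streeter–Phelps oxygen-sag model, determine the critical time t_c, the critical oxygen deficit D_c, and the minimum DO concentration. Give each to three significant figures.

With k_a/k_d = 3.547 and 1 − D₀(k_a−k_d)/(k_d L₀) = 0.8235,
t_c = ln(3.547 × 0.8235) / (0.986 − 0.278) = ln(2.921) / 0.7080 = 1.072/0.7080 = 1.514 d.
L(t_c) = L₀ e^(−k_d t_c) = 36.8 × 0.6565 = 24.16 mg/L, and at the critical point k_a D_c = k_d L, so D_c = (0.278/0.986) × 24.16 = 6.811 mg/L.
Minimum DO = C_s − D_c = 8.39 − 6.811 = 1.579 mg/L.

t_c ≈ 1.51 d; D_c ≈ 6.81 mg/L; min DO ≈ 1.58 mg/L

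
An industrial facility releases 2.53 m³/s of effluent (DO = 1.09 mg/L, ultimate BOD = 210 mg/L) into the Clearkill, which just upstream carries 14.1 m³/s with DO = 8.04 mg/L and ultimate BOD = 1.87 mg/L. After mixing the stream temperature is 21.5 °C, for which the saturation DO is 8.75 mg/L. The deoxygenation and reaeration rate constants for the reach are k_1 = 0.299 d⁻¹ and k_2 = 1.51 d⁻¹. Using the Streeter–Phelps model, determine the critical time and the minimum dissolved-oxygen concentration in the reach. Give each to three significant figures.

Mixed DO = (14.1×8.04 + 2.53×1.09)/(14.1+2.53) = 116.1/16.63 = 6.983 mg/L.
Mixed L₀ = (14.1×1.87 + 2.53×210)/(16.63) = 557.7/16.63 = 33.53 mg/L.
Initial deficit D₀ = C_s − DO₀ = 8.75 − 6.983 = 1.767 mg/L.
t_c = (1/1.211) ln[(1.51/0.299)(1 − 1.767×1.211/(0.299×33.53))] = 0.8258 × ln(3.972) = 1.139 d.
D_c = (0.299/1.51) × 33.53 × e^(−0.299×1.139) = 0.1980 × 33.53 × 0.7114 = 4.724 mg/L.
Minimum DO = 8.75 − 4.724 = 4.026 mg/L.

t_c ≈ 1.14 d; minimum DO ≈ 4.03 mg/L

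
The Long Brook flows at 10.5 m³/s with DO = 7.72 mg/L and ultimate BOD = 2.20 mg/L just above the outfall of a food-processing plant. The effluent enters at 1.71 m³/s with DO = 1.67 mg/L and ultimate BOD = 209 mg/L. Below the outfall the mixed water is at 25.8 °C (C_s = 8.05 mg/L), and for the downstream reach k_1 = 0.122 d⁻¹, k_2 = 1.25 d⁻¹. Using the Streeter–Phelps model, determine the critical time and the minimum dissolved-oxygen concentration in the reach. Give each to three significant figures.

t_c ≈ 1.68 d; minimum DO ≈ 5.57 mg/L

Mixed DO = (10.5×7.72 + 1.71×1.67)/(10.5+1.71) = 83.92/12.21 = 6.873 mg/L.
Mixed L₀ = (10.5×2.20 + 1.71×209)/(12.21) = 380.5/12.21 = 31.16 mg/L.
Initial deficit D₀ = C_s − DO₀ = 8.05 − 6.873 = 1.177 mg/L.
t_c = (1/1.128) ln[(1.25/0.122)(1 − 1.177×1.128/(0.122×31.16))] = 0.8865 × ln(6.667) = 1.682 d.
D_c = (0.122/1.25) × 31.16 × e^(−0.122×1.682) = 0.09760 × 31.16 × 0.8145 = 2.477 mg/L.
Minimum DO = 8.05 − 2.477 = 5.573 mg/L.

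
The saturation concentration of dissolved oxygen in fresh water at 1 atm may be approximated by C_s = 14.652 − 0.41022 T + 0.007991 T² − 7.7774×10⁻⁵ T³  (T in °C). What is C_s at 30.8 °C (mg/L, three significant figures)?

C_s = 14.652 − 0.41022×30.8 + 0.007991×30.8² − 7.7774×10⁻⁵×30.8³ = 7.325 mg/L.

C_s ≈ 7.33 mg/L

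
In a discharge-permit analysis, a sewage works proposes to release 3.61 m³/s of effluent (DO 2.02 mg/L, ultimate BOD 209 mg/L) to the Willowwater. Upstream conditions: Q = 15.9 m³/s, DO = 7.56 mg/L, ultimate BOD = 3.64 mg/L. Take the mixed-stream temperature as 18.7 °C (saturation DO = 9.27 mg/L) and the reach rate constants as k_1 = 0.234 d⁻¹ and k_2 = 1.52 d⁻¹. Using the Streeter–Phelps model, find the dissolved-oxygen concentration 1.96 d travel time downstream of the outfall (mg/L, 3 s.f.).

DO ≈ 4.73 mg/L

Mixed DO = (15.9×7.56 + 3.61×2.02)/(15.9+3.61) = 127.5/19.51 = 6.535 mg/L.
Mixed L₀ = (15.9×3.64 + 3.61×209)/(19.51) = 812.4/19.51 = 41.64 mg/L.
Initial deficit D₀ = C_s − DO₀ = 9.27 − 6.535 = 2.735 mg/L.
D(1.96) = [0.234×41.64/(1.52−0.234)](e^(−0.234×1.96) − e^(−1.52×1.96)) + 2.735 e^(−1.52×1.96)
= 7.577 × (0.6321 − 0.05083) + 2.735 × 0.05083 = 4.543 mg/L.
DO = 9.27 − 4.543 = 4.727 mg/L.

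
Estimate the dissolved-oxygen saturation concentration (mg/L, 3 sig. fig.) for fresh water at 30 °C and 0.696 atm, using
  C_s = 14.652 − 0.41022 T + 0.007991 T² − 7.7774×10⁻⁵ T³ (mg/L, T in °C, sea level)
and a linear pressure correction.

At sea level: C_s = 14.652 − 0.41022×30 + 0.007991×30² − 7.7774×10⁻⁵×30³ = 7.437 mg/L.
Pressure correction: C_s' = 7.437 × 0.696 = 5.176 mg/L.

C_s ≈ 5.18 mg/L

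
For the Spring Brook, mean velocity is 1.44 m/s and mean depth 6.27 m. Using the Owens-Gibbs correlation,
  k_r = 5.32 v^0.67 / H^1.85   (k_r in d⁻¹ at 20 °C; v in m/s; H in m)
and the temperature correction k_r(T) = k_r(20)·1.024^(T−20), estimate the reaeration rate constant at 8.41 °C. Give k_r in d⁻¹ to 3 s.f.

k_r(20) = 5.32 × 1.44^0.67 / 6.27^1.85 = 5.32 × 1.277 / 29.85 = 0.2275 d⁻¹.
k_r(8.41) = 0.2275 × 1.024^(8.41−20) = 0.2275 × 0.7597 = 0.1729 d⁻¹.

k_r ≈ 0.173 d⁻¹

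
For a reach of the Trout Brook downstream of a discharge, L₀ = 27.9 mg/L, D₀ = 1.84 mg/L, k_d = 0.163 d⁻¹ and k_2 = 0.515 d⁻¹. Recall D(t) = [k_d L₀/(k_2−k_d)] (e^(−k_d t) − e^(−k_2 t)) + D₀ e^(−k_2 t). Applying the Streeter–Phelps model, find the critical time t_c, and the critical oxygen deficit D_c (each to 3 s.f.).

t_c ≈ 2.83 d; D_c ≈ 5.57 mg/L

t_c = [1/(k_2−k_d)] ln[(k_2/k_d)(1 − D₀(k_2−k_d)/(k_d L₀))]
= [1/(0.515−0.163)] ln[(0.515/0.163)(1 − 1.84×0.3520/(0.163×27.9))]
= (1/0.3520) ln[3.160 × 0.8576] = 2.841 × ln(2.710) = 2.841 × 0.9968 = 2.832 d.
D_c = (k_d/k_2) L₀ e^(−k_d t_c) = (0.163/0.515) × 27.9 × e^(−0.163×2.832) = 0.3165 × 27.9 × 0.6303 = 5.566 mg/L.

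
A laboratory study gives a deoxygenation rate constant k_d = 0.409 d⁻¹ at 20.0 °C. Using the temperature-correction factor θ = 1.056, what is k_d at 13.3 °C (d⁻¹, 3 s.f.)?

k_d ≈ 0.284 d⁻¹

k_d(T₂) = k_d(T₁) · θ^(T₂−T₁) = 0.409 × 1.056^(13.3−20.0)
= 0.409 × 1.056^-6.70 = 0.409 × 0.6941 = 0.2839 d⁻¹.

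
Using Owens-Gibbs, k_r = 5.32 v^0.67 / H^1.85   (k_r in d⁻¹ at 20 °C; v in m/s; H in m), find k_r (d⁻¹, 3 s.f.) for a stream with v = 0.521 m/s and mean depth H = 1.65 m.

k_r ≈ 1.36 d⁻¹

k_r = 5.32 × 0.521^0.67 / 1.65^1.85 = 5.32 × 0.6461 / 2.525 = 1.361 d⁻¹.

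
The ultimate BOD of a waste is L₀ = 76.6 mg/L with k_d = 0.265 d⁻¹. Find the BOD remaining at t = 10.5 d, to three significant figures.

L_t = L₀ e^(−k_d t) = 76.6 × e^(−0.265×10.5) = 76.6 × 0.06188 = 4.740 mg/L.

L ≈ 4.74 mg/L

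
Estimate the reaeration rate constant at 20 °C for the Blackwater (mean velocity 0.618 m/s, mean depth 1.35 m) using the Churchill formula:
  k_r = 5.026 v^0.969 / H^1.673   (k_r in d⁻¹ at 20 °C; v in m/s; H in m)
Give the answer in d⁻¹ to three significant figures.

k_r ≈ 1.91 d⁻¹

k_r = 5.026 × 0.618^0.969 / 1.35^1.673 = 5.026 × 0.6273 / 1.652 = 1.908 d⁻¹.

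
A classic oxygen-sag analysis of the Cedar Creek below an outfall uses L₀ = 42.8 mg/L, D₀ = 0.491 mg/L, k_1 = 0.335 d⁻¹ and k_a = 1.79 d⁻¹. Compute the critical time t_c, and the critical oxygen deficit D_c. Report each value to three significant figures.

t_c = [1/(k_a−k_1)] ln[(k_a/k_1)(1 − D₀(k_a−k_1)/(k_1 L₀))]
= [1/(1.79−0.335)] ln[(1.79/0.335)(1 − 0.491×1.455/(0.335×42.8))]
= (1/1.455) ln[5.343 × 0.9502] = 0.6873 × ln(5.077) = 0.6873 × 1.625 = 1.117 d.
L(t_c) = L₀ e^(−k_1 t_c) = 42.8 × 0.6879 = 29.44 mg/L, and at the critical point k_a D_c = k_1 L, so D_c = (0.335/1.79) × 29.44 = 5.510 mg/L.

t_c ≈ 1.12 d; D_c ≈ 5.51 mg/L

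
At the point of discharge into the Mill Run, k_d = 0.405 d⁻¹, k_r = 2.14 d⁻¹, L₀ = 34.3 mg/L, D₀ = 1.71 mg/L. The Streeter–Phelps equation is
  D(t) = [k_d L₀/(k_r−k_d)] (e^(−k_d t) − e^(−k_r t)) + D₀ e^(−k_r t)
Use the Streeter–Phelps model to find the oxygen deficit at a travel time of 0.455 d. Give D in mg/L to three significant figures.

D ≈ 4.28 mg/L

k_d L₀/(k_r−k_d) = 0.405×34.3/(2.14−0.405) = 13.89/1.735 = 8.007 mg/L.
e^(−k_d t) = e^(−0.405×0.4550) = 0.8317; e^(−k_r t) = e^(−2.14×0.4550) = 0.3777.
D = 8.007 × (0.8317 − 0.3777) + 1.71 × 0.3777 = 3.635 + 0.6458 = 4.281 mg/L.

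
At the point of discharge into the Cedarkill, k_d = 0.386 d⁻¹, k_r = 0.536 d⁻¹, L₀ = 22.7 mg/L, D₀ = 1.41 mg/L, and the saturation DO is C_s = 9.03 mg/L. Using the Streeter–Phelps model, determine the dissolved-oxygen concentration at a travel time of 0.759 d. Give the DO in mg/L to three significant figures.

k_d L₀/(k_r−k_d) = 0.386×22.7/(0.536−0.386) = 8.762/0.1500 = 58.41 mg/L.
e^(−k_d t) = e^(−0.386×0.7590) = 0.7460; e^(−k_r t) = e^(−0.536×0.7590) = 0.6658.
D = 58.41 × (0.7460 − 0.6658) + 1.41 × 0.6658 = 4.690 + 0.9387 = 5.628 mg/L.
DO = C_s − D = 9.03 − 5.628 = 3.402 mg/L.

DO ≈ 3.40 mg/L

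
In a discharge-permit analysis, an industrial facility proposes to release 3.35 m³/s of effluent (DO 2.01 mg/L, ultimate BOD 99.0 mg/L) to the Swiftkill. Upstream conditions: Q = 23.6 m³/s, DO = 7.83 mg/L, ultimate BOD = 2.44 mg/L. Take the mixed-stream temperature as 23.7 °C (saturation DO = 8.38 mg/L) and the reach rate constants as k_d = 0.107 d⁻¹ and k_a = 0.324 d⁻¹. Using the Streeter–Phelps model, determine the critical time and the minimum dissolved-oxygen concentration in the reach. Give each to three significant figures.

t_c ≈ 4.20 d; minimum DO ≈ 5.34 mg/L

Mixed DO = (23.6×7.83 + 3.35×2.01)/(23.6+3.35) = 191.5/26.95 = 7.107 mg/L.
Mixed L₀ = (23.6×2.44 + 3.35×99.0)/(26.95) = 389.2/26.95 = 14.44 mg/L.
Initial deficit D₀ = C_s − DO₀ = 8.38 − 7.107 = 1.273 mg/L.
t_c = (1/0.2170) ln[(0.324/0.107)(1 − 1.273×0.2170/(0.107×14.44))] = 4.608 × ln(2.487) = 4.198 d.
D_c = (0.107/0.324) × 14.44 × e^(−0.107×4.198) = 0.3302 × 14.44 × 0.6382 = 3.044 mg/L.
Minimum DO = 8.38 − 3.044 = 5.336 mg/L.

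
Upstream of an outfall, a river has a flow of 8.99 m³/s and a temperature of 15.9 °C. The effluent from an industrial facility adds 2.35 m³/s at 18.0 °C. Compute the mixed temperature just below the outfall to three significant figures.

16.3 °C

Flow-weighted mixing: C = (Q_r C_r + Q_w C_w)/(Q_r + Q_w)
= (8.99×15.9 + 2.35×18.0)/(8.99 + 2.35) = 185.2/11.34 = 16.34 °C.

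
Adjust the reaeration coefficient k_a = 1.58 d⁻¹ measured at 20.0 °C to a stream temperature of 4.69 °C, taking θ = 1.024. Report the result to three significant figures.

k_a(T₂) = k_a(T₁) · θ^(T₂−T₁) = 1.58 × 1.024^(4.69−20.0)
= 1.58 × 1.024^-15.3 = 1.58 × 0.6955 = 1.099 d⁻¹.

k_a ≈ 1.10 d⁻¹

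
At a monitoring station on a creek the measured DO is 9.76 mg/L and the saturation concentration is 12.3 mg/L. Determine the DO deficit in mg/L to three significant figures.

D = C_s − C = 12.3 − 9.76 = 2.54 mg/L.

D ≈ 2.54 mg/L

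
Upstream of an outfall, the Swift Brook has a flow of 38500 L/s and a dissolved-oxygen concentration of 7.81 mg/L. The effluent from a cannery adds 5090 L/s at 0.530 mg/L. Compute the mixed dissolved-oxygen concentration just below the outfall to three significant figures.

6.96 mg/L

Flow-weighted mixing: C = (Q_r C_r + Q_w C_w)/(Q_r + Q_w)
= (38500×7.81 + 5090×0.530)/(38500 + 5090) = 303400/43590 = 6.960 mg/L.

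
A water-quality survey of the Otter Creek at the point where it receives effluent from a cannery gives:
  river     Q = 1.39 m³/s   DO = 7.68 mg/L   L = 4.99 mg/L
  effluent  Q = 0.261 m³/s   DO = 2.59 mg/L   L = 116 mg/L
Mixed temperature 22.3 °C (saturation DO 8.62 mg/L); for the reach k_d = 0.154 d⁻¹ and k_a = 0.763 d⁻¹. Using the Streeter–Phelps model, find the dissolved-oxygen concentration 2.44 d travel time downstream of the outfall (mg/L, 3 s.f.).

Mixed DO = (1.39×7.68 + 0.261×2.59)/(1.39+0.261) = 11.35/1.651 = 6.875 mg/L.
Mixed L₀ = (1.39×4.99 + 0.261×116)/(1.651) = 37.21/1.651 = 22.54 mg/L.
Initial deficit D₀ = C_s − DO₀ = 8.62 − 6.875 = 1.745 mg/L.
D(2.44) = [0.154×22.54/(0.763−0.154)](e^(−0.154×2.44) − e^(−0.763×2.44)) + 1.745 e^(−0.763×2.44)
= 5.700 × (0.6868 − 0.1554) + 1.745 × 0.1554 = 3.300 mg/L.
DO = 8.62 − 3.300 = 5.320 mg/L.

DO ≈ 5.32 mg/L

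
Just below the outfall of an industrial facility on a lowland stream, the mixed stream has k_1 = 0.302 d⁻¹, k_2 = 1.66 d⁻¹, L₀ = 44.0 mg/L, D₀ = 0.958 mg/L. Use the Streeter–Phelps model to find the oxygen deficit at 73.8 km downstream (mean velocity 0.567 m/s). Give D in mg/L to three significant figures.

D ≈ 5.48 mg/L

Travel time t = x/v = 73.8 km / (0.567 m/s) = 73800 m / 0.567 m/s = 130200 s = 1.506 d.
k_1 L₀/(k_2−k_1) = 0.302×44.0/(1.66−0.302) = 13.29/1.358 = 9.785 mg/L.
e^(−k_1 t) = e^(−0.302×1.506) = 0.6345; e^(−k_2 t) = e^(−1.66×1.506) = 0.08202.
D = 9.785 × (0.6345 − 0.08202) + 0.958 × 0.08202 = 5.406 + 0.07858 = 5.484 mg/L.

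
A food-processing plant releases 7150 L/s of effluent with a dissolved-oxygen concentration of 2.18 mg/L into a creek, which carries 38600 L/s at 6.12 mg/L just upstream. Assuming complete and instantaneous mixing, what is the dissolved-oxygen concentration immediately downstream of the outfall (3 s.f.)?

5.50 mg/L

Flow-weighted mixing: C = (Q_r C_r + Q_w C_w)/(Q_r + Q_w)
= (38600×6.12 + 7150×2.18)/(38600 + 7150) = 251800/45750 = 5.504 mg/L.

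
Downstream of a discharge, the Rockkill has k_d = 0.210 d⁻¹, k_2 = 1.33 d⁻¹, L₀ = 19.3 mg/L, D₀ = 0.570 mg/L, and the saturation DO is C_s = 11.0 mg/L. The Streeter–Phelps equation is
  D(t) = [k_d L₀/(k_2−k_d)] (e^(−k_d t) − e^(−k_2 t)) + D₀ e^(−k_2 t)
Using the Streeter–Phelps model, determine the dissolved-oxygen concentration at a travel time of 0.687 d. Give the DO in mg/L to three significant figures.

DO ≈ 9.09 mg/L

k_d L₀/(k_2−k_d) = 0.210×19.3/(1.33−0.210) = 4.053/1.120 = 3.619 mg/L.
e^(−k_d t) = e^(−0.210×0.6870) = 0.8657; e^(−k_2 t) = e^(−1.33×0.6870) = 0.4010.
D = 3.619 × (0.8657 − 0.4010) + 0.570 × 0.4010 = 1.681 + 0.2286 = 1.910 mg/L.
DO = C_s − D = 11.0 − 1.910 = 9.090 mg/L.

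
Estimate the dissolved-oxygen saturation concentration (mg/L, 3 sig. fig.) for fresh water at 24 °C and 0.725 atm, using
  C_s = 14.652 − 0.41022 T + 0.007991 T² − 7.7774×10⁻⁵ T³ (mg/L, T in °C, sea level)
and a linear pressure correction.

At sea level: C_s = 14.652 − 0.41022×24 + 0.007991×24² − 7.7774×10⁻⁵×24³ = 8.334 mg/L.
Pressure correction: C_s' = 8.334 × 0.725 = 6.042 mg/L.

C_s ≈ 6.04 mg/L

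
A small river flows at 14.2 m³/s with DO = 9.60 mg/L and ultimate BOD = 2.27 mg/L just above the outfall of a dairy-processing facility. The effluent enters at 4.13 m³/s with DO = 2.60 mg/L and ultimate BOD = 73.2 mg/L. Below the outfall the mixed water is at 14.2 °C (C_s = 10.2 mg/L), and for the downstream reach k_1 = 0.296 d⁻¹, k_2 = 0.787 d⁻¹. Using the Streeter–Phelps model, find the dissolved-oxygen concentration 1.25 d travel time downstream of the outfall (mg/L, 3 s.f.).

Mixed DO = (14.2×9.60 + 4.13×2.60)/(14.2+4.13) = 147.1/18.33 = 8.023 mg/L.
Mixed L₀ = (14.2×2.27 + 4.13×73.2)/(18.33) = 334.6/18.33 = 18.25 mg/L.
Initial deficit D₀ = C_s − DO₀ = 10.2 − 8.023 = 2.177 mg/L.
D(1.25) = [0.296×18.25/(0.787−0.296)](e^(−0.296×1.25) − e^(−0.787×1.25)) + 2.177 e^(−0.787×1.25)
= 11.00 × (0.6907 − 0.3739) + 2.177 × 0.3739 = 4.300 mg/L.
DO = 10.2 − 4.300 = 5.900 mg/L.

DO ≈ 5.90 mg/L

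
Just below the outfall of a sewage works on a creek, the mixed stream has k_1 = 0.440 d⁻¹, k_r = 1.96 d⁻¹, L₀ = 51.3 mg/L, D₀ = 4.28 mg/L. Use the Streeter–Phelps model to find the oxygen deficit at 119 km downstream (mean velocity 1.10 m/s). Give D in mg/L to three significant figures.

Travel time t = x/v = 119 km / (1.10 m/s) = 119000 m / 1.10 m/s = 108200 s = 1.252 d.
k_1 L₀/(k_r−k_1) = 0.440×51.3/(1.96−0.440) = 22.57/1.520 = 14.85 mg/L.
e^(−k_1 t) = e^(−0.440×1.252) = 0.5764; e^(−k_r t) = e^(−1.96×1.252) = 0.08594.
D = 14.85 × (0.5764 − 0.08594) + 4.28 × 0.08594 = 7.284 + 0.3678 = 7.651 mg/L.

D ≈ 7.65 mg/L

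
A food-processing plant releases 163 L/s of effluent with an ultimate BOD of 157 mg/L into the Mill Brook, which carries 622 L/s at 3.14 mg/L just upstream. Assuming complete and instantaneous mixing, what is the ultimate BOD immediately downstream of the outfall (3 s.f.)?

35.1 mg/L

Flow-weighted mixing: C = (Q_r C_r + Q_w C_w)/(Q_r + Q_w)
= (622×3.14 + 163×157)/(622 + 163) = 27540/785.0 = 35.09 mg/L.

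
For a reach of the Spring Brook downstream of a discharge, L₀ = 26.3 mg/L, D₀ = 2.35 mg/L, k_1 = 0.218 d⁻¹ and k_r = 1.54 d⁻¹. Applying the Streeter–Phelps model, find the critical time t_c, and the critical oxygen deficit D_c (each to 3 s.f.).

At the critical point dD/dt = 0, so k_1 L₀ e^(−k_1 t) = k_r D. Substituting D(t) from the Streeter–Phelps equation and solving for t gives
t_c = ln[(k_r/k_1)(1 − D₀(k_r−k_1)/(k_1 L₀))] / (k_r−k_1).
Here k_r−k_1 = 1.322 d⁻¹ and 1 − D₀(k_r−k_1)/(k_1 L₀) = 1 − 2.35×1.322/(0.218×26.3) = 0.4581, so
t_c = ln(7.064 × 0.4581) / 1.322 = 1.174 / 1.322 = 0.8884 d.
D_c = (k_1/k_r) L₀ e^(−k_1 t_c) = (0.218/1.54) × 26.3 × e^(−0.218×0.8884) = 0.1416 × 26.3 × 0.8239 = 3.067 mg/L.

t_c ≈ 0.888 d; D_c ≈ 3.07 mg/L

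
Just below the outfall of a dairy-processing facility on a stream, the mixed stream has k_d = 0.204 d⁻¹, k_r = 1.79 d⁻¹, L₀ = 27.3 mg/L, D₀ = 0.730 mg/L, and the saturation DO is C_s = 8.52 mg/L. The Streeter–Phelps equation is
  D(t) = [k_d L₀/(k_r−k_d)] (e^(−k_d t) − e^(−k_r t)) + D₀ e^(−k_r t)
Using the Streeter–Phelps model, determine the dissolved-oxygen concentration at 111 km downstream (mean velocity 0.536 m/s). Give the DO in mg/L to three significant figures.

Travel time t = x/v = 111 km / (0.536 m/s) = 111000 m / 0.536 m/s = 207100 s = 2.397 d.
k_d L₀/(k_r−k_d) = 0.204×27.3/(1.79−0.204) = 5.569/1.586 = 3.511 mg/L.
e^(−k_d t) = e^(−0.204×2.397) = 0.6133; e^(−k_r t) = e^(−1.79×2.397) = 0.01370.
D = 3.511 × (0.6133 − 0.01370) + 0.730 × 0.01370 = 2.105 + 0.01000 = 2.115 mg/L.
DO = C_s − D = 8.52 − 2.115 = 6.405 mg/L.

DO ≈ 6.40 mg/L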